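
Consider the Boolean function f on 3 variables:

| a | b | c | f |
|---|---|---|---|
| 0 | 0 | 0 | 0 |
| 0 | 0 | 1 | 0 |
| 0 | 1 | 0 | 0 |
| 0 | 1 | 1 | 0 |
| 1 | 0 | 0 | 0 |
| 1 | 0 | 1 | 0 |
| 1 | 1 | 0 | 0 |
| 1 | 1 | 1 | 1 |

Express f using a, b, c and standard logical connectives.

The output is 1 only when every input is 1 — the AND of all inputs.

f(a, b, c) = (a ∧ b) ∧ c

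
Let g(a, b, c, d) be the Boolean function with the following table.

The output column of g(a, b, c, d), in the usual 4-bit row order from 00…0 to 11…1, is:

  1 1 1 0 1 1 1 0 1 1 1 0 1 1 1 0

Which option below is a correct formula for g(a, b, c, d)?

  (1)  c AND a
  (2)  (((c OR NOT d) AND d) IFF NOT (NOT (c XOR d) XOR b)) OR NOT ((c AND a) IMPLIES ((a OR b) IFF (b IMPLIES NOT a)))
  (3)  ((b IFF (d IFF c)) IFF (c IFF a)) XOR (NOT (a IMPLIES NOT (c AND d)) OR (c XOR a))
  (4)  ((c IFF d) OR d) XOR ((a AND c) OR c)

4

(1): at (0,0,0,0) it gives 0, but g = 1 — eliminated.
(2): at (0,0,0,1) it gives 0, but g = 1 — eliminated.
(3): at (0,0,0,0) it gives 0, but g = 1 — eliminated.
That leaves (4). Evaluating it on every row reproduces the table of g exactly.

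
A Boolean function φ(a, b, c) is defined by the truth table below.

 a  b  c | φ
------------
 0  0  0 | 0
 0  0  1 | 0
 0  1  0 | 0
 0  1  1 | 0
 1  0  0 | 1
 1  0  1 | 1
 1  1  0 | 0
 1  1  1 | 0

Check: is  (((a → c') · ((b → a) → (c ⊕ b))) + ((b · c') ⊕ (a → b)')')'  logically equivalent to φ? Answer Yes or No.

Test each input against both φ and the formula:
  a=0, b=0, c=0: formula gives 0, φ = 0 ✓
  a=0, b=0, c=1: formula gives 0, φ = 0 ✓
  a=0, b=1, c=0: formula gives 0, φ = 0 ✓
  a=0, b=1, c=1: formula gives 0, φ = 0 ✓
  a=1, b=0, c=0: formula gives 1, φ = 1 ✓
  …and likewise for the remaining 3 rows.
No disagreement on any input; they are logically equivalent.

Yes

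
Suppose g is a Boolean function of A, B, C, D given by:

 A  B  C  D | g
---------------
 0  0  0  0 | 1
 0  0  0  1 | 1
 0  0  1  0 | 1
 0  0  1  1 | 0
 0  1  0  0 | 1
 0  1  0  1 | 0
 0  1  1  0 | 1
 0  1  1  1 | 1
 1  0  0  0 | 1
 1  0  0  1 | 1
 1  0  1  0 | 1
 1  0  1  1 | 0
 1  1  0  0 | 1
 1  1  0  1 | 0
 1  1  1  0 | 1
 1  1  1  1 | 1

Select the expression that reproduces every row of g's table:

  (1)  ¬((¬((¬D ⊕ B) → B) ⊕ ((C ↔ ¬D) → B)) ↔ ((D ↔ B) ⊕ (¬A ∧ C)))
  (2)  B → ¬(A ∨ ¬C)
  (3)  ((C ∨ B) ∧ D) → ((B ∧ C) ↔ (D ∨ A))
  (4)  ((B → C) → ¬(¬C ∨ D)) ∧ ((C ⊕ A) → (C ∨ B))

3

(1): at (0,0,0,1) it gives 0, but g = 1 — eliminated.
(2): at (0,0,1,1) it gives 1, but g = 0 — eliminated.
(4): at (0,0,0,0) it gives 0, but g = 1 — eliminated.
Only (3) survives; checking it on all 16 rows confirms it matches g.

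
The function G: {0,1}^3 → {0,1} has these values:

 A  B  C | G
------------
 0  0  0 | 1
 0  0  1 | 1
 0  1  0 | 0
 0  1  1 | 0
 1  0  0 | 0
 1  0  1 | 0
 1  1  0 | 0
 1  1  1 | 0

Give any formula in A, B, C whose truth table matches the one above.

G(A, B, C) = ((A' · B') · C') + ((A' · B') · C)

Collect the rows where G=1 — (0,0,0), (0,0,1) — and write one minterm per row: ¬A·¬B·¬C, ¬A·¬B·C. Their union (logical OR) reproduces the table exactly.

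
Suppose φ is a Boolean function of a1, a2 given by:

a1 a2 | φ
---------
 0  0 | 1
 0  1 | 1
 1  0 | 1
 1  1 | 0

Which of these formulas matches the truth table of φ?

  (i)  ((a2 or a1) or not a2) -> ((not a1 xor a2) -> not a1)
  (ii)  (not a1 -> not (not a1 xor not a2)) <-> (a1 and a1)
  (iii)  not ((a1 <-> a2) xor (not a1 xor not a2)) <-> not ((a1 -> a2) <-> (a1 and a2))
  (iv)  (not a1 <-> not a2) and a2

(ii): at (0,0) it gives 0, but φ = 1 — eliminated.
(iii): at (0,0) it gives 0, but φ = 1 — eliminated.
(iv): at (0,0) it gives 0, but φ = 1 — eliminated.
(i) is the remaining candidate, and it agrees with φ on all 4 inputs.

i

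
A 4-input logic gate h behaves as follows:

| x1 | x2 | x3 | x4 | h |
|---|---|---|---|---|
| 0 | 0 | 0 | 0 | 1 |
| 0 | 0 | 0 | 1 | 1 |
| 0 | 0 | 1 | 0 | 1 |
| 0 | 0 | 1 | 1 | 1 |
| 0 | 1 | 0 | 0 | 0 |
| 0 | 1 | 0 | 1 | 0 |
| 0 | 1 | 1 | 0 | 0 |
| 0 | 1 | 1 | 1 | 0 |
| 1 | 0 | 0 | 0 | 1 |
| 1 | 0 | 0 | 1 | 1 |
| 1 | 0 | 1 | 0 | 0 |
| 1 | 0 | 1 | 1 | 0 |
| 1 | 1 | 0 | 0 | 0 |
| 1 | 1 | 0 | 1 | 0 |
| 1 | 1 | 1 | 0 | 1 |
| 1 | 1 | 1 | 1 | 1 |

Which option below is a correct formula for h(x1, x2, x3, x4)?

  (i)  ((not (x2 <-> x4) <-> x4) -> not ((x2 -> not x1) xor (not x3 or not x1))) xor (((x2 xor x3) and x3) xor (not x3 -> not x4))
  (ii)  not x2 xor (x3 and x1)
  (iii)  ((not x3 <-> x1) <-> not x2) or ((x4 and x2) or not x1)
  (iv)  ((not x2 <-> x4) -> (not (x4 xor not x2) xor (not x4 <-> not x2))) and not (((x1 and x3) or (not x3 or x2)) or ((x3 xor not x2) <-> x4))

ii

(i): at (0,0,0,0) it gives 0, but h = 1 — eliminated.
(iii): at (0,1,0,0) it gives 1, but h = 0 — eliminated.
(iv): at (0,0,0,0) it gives 0, but h = 1 — eliminated.
Only (ii) survives; checking it on all 16 rows confirms it matches h.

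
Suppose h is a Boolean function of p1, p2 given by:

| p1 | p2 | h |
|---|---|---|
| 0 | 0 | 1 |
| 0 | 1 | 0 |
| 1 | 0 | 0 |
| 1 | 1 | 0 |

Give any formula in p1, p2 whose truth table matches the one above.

h(p1, p2) = not (p1 or p2)

The output is 1 only when every input is 0 — NOR of all inputs.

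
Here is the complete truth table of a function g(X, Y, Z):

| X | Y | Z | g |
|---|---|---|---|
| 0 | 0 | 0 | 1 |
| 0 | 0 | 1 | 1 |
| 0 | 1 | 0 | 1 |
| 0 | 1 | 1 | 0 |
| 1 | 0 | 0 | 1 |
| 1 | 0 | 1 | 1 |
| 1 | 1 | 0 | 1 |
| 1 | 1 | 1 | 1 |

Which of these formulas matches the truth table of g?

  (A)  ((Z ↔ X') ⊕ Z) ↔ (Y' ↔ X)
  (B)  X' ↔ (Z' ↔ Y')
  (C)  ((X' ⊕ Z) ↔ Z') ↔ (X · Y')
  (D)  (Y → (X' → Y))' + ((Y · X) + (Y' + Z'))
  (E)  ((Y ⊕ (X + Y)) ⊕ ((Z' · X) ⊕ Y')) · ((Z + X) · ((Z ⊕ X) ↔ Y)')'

(A) fails at (0,1,0): the formula yields 0, g is 1.
(B) fails at (0,0,1): the formula yields 0, g is 1.
(C) fails at (0,0,0): the formula yields 0, g is 1.
(E) fails at (0,0,1): the formula yields 0, g is 1.
Only (D) survives; checking it on all 8 rows confirms it matches g.

D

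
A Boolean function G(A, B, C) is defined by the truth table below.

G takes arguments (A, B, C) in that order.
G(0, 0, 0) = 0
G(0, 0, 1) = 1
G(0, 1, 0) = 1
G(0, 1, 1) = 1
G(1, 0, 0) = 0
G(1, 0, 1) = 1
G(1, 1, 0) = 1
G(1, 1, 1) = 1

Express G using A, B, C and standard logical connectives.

There are just 2 zero rows: (0,0,0), (1,0,0). Their minterms are ¬A·¬B·¬C, A·¬B·¬C; the OR of those covers precisely the 0-outputs, and negating it yields G.

G(A, B, C) = NOT (((NOT A AND NOT B) AND NOT C) OR ((A AND NOT B) AND NOT C))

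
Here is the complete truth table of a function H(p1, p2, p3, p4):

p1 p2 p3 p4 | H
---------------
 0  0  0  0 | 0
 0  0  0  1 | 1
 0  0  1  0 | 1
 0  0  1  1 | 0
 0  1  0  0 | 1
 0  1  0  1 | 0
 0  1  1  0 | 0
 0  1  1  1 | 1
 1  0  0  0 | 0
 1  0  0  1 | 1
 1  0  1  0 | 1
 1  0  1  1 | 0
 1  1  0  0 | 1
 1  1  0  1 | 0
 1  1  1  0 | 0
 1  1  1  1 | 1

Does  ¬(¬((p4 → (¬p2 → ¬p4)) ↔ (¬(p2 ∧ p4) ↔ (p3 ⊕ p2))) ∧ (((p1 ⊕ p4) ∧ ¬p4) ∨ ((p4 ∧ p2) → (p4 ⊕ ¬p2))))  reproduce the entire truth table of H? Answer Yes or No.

Yes

Evaluate ¬(¬((p4 → (¬p2 → ¬p4)) ↔ (¬(p2 ∧ p4) ↔ (p3 ⊕ p2))) ∧ (((p1 ⊕ p4) ∧ ¬p4) ∨ ((p4 ∧ p2) → (p4 ⊕ ¬p2)))) on each row and compare to H:
  p1=0, p2=0, p3=0, p4=0: formula gives 0, H = 0 ✓
  p1=0, p2=0, p3=0, p4=1: formula gives 1, H = 1 ✓
  p1=0, p2=0, p3=1, p4=0: formula gives 1, H = 1 ✓
  p1=0, p2=0, p3=1, p4=1: formula gives 0, H = 0 ✓
  …and likewise for the remaining 12 rows.
Every row agrees, so the formula is equivalent.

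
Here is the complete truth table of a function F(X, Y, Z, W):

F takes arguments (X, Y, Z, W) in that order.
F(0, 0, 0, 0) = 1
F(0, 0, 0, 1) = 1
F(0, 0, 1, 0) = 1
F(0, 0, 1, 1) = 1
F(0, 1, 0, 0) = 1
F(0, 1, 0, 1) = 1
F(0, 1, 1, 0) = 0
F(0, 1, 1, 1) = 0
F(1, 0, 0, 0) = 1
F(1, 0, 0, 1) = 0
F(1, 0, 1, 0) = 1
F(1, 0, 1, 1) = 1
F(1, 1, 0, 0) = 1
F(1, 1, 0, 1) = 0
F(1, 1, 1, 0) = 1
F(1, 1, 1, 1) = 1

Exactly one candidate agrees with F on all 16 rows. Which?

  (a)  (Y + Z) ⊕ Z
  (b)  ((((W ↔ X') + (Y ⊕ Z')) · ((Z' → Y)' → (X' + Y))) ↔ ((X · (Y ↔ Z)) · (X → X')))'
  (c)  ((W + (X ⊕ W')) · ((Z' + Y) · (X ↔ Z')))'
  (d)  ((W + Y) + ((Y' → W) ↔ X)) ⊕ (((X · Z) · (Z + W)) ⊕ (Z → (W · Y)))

c

(a) disagrees with F on (0,0,0,0) (formula → 0, table → 1); rule it out.
(b) disagrees with F on (0,0,1,0) (formula → 0, table → 1); rule it out.
(d) disagrees with F on (0,0,0,0) (formula → 0, table → 1); rule it out.
That leaves (c). Evaluating it on every row reproduces the table of F exactly.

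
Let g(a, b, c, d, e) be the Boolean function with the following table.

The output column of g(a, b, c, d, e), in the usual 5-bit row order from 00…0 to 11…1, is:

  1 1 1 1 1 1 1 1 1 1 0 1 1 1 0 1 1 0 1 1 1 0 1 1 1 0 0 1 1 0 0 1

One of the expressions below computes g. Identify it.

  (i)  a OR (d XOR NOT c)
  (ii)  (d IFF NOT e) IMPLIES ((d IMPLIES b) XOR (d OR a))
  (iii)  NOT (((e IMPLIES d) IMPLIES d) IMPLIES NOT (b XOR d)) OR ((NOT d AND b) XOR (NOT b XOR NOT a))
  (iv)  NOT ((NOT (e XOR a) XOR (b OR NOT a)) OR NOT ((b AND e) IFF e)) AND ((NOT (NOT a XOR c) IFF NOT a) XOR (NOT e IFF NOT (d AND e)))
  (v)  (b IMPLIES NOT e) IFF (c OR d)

(i): at (0,0,0,1,0) it gives 0, but g = 1 — eliminated.
(iii): at (0,0,0,0,0) it gives 0, but g = 1 — eliminated.
(iv): at (0,0,0,0,1) it gives 0, but g = 1 — eliminated.
(v): at (0,0,0,0,0) it gives 0, but g = 1 — eliminated.
Only (ii) survives; checking it on all 32 rows confirms it matches g.

ii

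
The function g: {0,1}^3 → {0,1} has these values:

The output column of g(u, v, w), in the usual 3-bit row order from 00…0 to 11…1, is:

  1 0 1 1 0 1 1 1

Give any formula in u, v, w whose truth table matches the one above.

g(u, v, w) = NOT (((NOT u AND NOT v) AND w) OR ((u AND NOT v) AND NOT w))

g is 0 on only 2 rows — (0,0,1), (1,0,0). Writing each as a minterm (¬u·¬v·w, u·¬v·¬w) and OR-ing them characterizes exactly where g=0, so g is the negation of that disjunction.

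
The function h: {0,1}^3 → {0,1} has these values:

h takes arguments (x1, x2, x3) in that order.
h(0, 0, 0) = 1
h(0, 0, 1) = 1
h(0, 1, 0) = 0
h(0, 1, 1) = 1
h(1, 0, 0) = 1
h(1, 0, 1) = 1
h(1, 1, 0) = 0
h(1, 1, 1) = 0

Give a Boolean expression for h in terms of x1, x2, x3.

h(x1, x2, x3) = ¬((((¬x1 ∧ x2) ∧ ¬x3) ∨ ((x1 ∧ x2) ∧ ¬x3)) ∨ ((x1 ∧ x2) ∧ x3))

h is 0 on only 3 rows — (0,1,0), (1,1,0), (1,1,1). Writing each as a minterm (¬x1·x2·¬x3, x1·x2·¬x3, x1·x2·x3) and OR-ing them characterizes exactly where h=0, so h is the negation of that disjunction.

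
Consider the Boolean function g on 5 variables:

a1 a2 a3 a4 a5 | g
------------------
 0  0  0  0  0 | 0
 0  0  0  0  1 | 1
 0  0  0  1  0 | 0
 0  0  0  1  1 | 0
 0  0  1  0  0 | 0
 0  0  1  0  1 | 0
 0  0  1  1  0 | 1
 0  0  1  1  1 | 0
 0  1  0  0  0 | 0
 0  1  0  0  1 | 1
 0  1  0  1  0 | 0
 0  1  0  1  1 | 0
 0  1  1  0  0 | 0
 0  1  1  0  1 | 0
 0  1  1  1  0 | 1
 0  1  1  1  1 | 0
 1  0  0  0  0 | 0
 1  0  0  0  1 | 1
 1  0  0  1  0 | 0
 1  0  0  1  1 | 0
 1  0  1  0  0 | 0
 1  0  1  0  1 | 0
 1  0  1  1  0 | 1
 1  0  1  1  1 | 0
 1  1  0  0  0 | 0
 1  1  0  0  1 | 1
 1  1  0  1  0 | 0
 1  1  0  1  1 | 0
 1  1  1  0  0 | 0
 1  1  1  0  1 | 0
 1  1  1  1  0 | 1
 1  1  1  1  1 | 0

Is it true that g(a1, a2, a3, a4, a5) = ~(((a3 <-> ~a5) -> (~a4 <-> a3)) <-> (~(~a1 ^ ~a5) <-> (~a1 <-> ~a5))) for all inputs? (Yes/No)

Evaluate ~(((a3 <-> ~a5) -> (~a4 <-> a3)) <-> (~(~a1 ^ ~a5) <-> (~a1 <-> ~a5))) on each row and compare to g:
  a1=0, a2=0, a3=0, a4=0, a5=0: formula gives 0, g = 0 ✓
  a1=0, a2=0, a3=0, a4=0, a5=1: formula gives 1, g = 1 ✓
  a1=0, a2=0, a3=0, a4=1, a5=0: formula gives 0, g = 0 ✓
  a1=0, a2=0, a3=0, a4=1, a5=1: formula gives 0, g = 0 ✓
  …and likewise for the remaining 28 rows.
No disagreement on any input; they are logically equivalent.

Yes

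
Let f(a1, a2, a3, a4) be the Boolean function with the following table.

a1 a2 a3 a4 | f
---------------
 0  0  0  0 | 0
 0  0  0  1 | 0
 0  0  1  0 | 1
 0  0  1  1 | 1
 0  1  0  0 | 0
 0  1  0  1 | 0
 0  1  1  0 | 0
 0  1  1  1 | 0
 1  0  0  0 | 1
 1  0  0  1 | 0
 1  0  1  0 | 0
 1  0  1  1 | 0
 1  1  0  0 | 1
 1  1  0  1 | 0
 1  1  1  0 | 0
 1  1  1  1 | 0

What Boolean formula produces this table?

The 1-rows are (0,0,1,0), (0,0,1,1), (1,0,0,0), (1,1,0,0). Each contributes one minterm — ¬a1·¬a2·a3·¬a4; ¬a1·¬a2·a3·a4; a1·¬a2·¬a3·¬a4; a1·a2·¬a3·¬a4 — and their disjunction is a sum-of-products form of f.

f(a1, a2, a3, a4) = (((((¬a1 ∧ ¬a2) ∧ a3) ∧ ¬a4) ∨ (((¬a1 ∧ ¬a2) ∧ a3) ∧ a4)) ∨ (((a1 ∧ ¬a2) ∧ ¬a3) ∧ ¬a4)) ∨ (((a1 ∧ a2) ∧ ¬a3) ∧ ¬a4)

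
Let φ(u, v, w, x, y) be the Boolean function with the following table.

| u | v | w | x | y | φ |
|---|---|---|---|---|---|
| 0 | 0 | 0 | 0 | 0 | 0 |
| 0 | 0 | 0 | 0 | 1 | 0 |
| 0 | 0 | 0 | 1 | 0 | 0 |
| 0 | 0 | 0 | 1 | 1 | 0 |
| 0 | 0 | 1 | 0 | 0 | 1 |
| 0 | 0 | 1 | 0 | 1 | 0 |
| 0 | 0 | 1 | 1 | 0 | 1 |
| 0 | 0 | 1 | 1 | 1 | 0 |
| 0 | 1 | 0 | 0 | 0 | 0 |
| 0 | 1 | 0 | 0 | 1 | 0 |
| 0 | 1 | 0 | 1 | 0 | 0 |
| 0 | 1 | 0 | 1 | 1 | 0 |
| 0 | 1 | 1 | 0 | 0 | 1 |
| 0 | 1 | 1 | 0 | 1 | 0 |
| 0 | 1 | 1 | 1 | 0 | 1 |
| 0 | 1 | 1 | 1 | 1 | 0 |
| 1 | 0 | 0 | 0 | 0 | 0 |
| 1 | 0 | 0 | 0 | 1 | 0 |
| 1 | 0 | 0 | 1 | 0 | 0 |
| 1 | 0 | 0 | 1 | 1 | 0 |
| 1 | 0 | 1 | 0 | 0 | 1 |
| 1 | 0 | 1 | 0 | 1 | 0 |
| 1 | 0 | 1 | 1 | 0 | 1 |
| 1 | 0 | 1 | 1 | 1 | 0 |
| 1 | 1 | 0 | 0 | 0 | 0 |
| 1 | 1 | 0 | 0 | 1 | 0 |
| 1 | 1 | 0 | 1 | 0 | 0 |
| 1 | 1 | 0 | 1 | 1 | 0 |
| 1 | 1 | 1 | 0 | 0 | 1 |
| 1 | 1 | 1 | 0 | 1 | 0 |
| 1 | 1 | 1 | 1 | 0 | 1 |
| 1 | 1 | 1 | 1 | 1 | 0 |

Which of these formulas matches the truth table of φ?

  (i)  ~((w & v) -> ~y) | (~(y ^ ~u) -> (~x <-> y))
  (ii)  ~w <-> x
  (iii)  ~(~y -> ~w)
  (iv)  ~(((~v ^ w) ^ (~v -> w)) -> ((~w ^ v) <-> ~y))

iii

(i) disagrees with φ on (0,0,0,0,0) (formula → 1, table → 0); rule it out.
(ii) disagrees with φ on (0,0,0,1,0) (formula → 1, table → 0); rule it out.
(iv) disagrees with φ on (0,0,0,0,1) (formula → 1, table → 0); rule it out.
That leaves (iii). Evaluating it on every row reproduces the table of φ exactly.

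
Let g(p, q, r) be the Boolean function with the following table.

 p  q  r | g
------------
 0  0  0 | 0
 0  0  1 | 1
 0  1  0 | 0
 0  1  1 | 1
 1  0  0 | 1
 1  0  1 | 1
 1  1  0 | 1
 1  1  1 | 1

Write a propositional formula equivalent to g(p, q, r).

g is 0 on only 2 rows — (0,0,0), (0,1,0). Writing each as a minterm (¬p·¬q·¬r, ¬p·q·¬r) and OR-ing them characterizes exactly where g=0, so g is the negation of that disjunction.

g(p, q, r) = not (((not p and not q) and not r) or ((not p and q) and not r))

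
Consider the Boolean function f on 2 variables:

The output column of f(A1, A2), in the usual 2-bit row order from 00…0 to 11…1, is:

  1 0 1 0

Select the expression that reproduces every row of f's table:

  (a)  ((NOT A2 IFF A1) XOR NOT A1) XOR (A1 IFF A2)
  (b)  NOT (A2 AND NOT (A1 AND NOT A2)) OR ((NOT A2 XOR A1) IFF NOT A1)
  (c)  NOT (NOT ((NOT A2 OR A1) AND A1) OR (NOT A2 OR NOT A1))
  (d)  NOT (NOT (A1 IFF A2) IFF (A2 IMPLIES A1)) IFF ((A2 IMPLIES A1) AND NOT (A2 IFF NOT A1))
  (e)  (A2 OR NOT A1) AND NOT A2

(a) fails at (0,0): the formula yields 0, f is 1.
(c) fails at (0,0): the formula yields 0, f is 1.
(d) fails at (1,1): the formula yields 1, f is 0.
(e) fails at (1,0): the formula yields 0, f is 1.
That leaves (b). Evaluating it on every row reproduces the table of f exactly.

b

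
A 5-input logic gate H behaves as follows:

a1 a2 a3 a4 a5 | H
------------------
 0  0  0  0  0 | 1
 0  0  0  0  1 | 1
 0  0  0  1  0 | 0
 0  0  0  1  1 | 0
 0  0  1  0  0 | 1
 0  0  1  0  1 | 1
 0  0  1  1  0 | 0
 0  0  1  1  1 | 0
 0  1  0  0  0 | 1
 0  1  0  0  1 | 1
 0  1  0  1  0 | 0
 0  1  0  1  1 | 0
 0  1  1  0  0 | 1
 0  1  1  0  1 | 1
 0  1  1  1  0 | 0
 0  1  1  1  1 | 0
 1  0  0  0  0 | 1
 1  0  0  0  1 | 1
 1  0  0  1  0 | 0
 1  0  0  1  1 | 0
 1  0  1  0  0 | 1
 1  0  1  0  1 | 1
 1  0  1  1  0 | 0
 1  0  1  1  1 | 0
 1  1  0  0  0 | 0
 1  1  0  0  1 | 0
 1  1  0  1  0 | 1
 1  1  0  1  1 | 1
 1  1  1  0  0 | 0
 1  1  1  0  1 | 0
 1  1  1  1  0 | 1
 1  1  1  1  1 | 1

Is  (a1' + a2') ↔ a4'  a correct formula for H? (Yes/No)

Yes

Check the formula against H row by row:
  a1=0, a2=0, a3=0, a4=0, a5=0: formula gives 1, H = 1 ✓
  a1=0, a2=0, a3=0, a4=0, a5=1: formula gives 1, H = 1 ✓
  a1=0, a2=0, a3=0, a4=1, a5=0: formula gives 0, H = 0 ✓
  a1=0, a2=0, a3=0, a4=1, a5=1: formula gives 0, H = 0 ✓
  …and likewise for the remaining 28 rows.
All 32 rows match — the expression computes H exactly.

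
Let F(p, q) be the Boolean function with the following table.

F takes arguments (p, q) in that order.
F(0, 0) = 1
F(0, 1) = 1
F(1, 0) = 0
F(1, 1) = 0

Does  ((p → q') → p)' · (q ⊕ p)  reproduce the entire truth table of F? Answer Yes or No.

Check the formula against F row by row:
  p=0, q=0: formula gives 0, but F = 1 ✗
Row (0,0) is a counterexample, so the formula is not equivalent to F.

No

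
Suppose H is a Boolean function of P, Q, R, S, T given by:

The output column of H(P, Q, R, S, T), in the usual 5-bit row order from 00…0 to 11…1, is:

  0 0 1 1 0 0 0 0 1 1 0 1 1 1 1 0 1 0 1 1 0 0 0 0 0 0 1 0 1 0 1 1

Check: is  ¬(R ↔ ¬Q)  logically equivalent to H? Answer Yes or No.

No

Check the formula against H row by row:
  P=0, Q=0, R=0, S=0, T=0: formula gives 1, but H = 0 ✗
Since they disagree at (0,0,0,0,0), the expression is not a correct formula for H.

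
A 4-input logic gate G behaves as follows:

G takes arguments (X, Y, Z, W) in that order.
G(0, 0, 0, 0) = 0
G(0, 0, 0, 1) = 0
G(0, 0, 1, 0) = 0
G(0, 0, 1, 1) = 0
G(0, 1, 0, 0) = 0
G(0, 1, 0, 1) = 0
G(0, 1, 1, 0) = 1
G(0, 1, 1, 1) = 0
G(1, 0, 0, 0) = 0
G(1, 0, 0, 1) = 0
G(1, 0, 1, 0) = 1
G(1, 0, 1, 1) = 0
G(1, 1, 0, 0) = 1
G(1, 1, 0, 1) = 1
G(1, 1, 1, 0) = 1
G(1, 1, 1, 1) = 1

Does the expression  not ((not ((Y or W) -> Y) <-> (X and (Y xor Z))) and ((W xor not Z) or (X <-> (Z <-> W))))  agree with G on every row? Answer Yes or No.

Check the formula against G row by row:
  X=0, Y=0, Z=0, W=0: formula gives 0, G = 0 ✓
  X=0, Y=0, Z=0, W=1: formula gives 1, but G = 0 ✗
Row (0,0,0,1) is a counterexample, so the formula is not equivalent to G.

No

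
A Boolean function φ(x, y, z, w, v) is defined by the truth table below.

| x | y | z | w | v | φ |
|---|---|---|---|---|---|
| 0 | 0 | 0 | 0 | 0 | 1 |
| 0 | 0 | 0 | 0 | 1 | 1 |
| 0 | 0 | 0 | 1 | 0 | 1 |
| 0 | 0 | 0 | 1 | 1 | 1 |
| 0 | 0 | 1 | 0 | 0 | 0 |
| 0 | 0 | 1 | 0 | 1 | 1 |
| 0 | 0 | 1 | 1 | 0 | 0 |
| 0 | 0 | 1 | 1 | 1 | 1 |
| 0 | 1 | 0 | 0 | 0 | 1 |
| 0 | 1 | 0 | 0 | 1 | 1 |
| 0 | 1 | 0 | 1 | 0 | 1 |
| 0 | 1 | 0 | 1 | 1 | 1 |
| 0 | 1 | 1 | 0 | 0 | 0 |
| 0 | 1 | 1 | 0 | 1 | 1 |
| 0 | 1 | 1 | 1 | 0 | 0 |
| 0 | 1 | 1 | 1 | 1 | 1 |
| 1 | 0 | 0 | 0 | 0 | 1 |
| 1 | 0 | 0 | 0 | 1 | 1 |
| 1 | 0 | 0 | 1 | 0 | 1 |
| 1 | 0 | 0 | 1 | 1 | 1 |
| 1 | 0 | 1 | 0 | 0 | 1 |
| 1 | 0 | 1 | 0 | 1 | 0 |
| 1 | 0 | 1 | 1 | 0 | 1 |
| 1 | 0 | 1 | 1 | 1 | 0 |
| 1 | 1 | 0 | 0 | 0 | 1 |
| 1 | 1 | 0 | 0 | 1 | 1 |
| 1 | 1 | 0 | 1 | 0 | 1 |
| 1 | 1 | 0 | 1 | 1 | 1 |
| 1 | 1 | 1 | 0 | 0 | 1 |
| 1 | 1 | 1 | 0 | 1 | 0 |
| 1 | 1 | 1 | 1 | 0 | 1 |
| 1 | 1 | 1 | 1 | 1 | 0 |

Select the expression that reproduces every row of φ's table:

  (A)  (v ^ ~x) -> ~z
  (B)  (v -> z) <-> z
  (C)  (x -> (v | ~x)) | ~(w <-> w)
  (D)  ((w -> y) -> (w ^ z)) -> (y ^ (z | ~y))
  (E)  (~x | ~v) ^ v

(B): at (0,0,0,0,0) it gives 0, but φ = 1 — eliminated.
(C): at (0,0,1,0,0) it gives 1, but φ = 0 — eliminated.
(D): at (0,0,1,0,0) it gives 1, but φ = 0 — eliminated.
(E): at (0,0,0,0,1) it gives 0, but φ = 1 — eliminated.
That leaves (A). Evaluating it on every row reproduces the table of φ exactly.

A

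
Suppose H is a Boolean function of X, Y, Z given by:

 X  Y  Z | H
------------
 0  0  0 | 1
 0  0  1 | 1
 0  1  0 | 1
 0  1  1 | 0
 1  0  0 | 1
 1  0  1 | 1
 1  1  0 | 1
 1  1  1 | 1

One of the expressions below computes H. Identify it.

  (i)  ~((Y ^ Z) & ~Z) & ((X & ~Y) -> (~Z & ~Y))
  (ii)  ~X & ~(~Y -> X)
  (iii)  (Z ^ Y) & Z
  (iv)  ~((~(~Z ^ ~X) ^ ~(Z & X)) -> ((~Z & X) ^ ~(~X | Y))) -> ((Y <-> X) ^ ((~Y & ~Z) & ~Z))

iv

(i): at (0,1,0) it gives 0, but H = 1 — eliminated.
(ii): at (0,1,0) it gives 0, but H = 1 — eliminated.
(iii): at (0,0,0) it gives 0, but H = 1 — eliminated.
That leaves (iv). Evaluating it on every row reproduces the table of H exactly.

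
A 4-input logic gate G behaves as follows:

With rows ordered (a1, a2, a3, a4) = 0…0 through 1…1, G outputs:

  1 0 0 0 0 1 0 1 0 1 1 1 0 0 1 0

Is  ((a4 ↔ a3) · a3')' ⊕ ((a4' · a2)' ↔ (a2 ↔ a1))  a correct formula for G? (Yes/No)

Check the formula against G row by row:
  a1=0, a2=0, a3=0, a4=0: formula gives 1, G = 1 ✓
  a1=0, a2=0, a3=0, a4=1: formula gives 0, G = 0 ✓
  a1=0, a2=0, a3=1, a4=0: formula gives 0, G = 0 ✓
  a1=0, a2=0, a3=1, a4=1: formula gives 0, G = 0 ✓
  a1=0, a2=1, a3=0, a4=0: formula gives 1, but G = 0 ✗
Since they disagree at (0,1,0,0), the expression is not a correct formula for G.

No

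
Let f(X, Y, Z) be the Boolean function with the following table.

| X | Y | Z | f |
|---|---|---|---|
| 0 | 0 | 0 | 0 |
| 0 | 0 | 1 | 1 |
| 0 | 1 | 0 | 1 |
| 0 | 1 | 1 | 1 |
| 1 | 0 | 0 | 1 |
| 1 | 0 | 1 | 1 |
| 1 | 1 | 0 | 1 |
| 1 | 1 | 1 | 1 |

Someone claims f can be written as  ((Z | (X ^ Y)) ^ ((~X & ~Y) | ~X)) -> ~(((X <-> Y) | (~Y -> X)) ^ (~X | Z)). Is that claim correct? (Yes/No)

Test each input against both f and the formula:
  X=0, Y=0, Z=0: formula gives 1, but f = 0 ✗
A single disagreement suffices: at (0,0,0) they differ, so the formula does not compute f.

No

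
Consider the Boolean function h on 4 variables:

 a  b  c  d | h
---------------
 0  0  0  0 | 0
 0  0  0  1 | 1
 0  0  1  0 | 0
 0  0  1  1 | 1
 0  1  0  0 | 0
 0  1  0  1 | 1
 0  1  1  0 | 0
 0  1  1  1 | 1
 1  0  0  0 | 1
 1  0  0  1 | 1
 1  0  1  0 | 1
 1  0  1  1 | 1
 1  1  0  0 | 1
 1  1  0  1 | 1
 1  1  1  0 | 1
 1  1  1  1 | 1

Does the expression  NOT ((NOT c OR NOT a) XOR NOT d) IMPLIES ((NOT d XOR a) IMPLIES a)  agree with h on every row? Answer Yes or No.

Check the formula against h row by row:
  a=0, b=0, c=0, d=0: formula gives 0, h = 0 ✓
  a=0, b=0, c=0, d=1: formula gives 1, h = 1 ✓
  a=0, b=0, c=1, d=0: formula gives 0, h = 0 ✓
  a=0, b=0, c=1, d=1: formula gives 1, h = 1 ✓
  …and likewise for the remaining 12 rows.
No disagreement on any input; they are logically equivalent.

Yes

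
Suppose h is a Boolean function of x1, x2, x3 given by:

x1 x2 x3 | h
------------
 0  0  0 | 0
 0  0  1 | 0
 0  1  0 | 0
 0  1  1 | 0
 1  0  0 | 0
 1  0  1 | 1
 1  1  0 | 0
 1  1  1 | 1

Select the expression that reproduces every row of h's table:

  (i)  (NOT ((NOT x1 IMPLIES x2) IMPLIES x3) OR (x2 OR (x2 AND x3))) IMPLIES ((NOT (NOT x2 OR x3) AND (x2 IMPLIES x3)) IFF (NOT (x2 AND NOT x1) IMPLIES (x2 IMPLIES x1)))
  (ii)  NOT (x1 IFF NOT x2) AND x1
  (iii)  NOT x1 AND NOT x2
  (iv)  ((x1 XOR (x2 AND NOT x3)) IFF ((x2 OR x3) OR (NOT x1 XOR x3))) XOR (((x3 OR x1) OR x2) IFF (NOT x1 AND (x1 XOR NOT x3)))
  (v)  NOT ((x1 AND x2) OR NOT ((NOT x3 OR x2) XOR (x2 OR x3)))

iv

(i): at (0,0,0) it gives 1, but h = 0 — eliminated.
(ii): at (1,0,1) it gives 0, but h = 1 — eliminated.
(iii): at (0,0,0) it gives 1, but h = 0 — eliminated.
(v): at (0,0,0) it gives 1, but h = 0 — eliminated.
(iv) is the remaining candidate, and it agrees with h on all 8 inputs.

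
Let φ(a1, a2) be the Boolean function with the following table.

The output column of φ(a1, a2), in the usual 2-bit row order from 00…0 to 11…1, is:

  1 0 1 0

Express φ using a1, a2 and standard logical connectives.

φ(a1, a2) = (~a1 & ~a2) | (a1 & ~a2)

Collect the rows where φ=1 — (0,0), (1,0) — and write one minterm per row: ¬a1·¬a2, a1·¬a2. Their union (logical OR) reproduces the table exactly.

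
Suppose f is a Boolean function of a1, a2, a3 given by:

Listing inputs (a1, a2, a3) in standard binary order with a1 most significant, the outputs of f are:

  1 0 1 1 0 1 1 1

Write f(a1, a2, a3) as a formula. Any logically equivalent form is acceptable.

There are just 2 zero rows: (0,0,1), (1,0,0). Their minterms are ¬a1·¬a2·a3, a1·¬a2·¬a3; the OR of those covers precisely the 0-outputs, and negating it yields f.

f(a1, a2, a3) = ¬(((¬a1 ∧ ¬a2) ∧ a3) ∨ ((a1 ∧ ¬a2) ∧ ¬a3))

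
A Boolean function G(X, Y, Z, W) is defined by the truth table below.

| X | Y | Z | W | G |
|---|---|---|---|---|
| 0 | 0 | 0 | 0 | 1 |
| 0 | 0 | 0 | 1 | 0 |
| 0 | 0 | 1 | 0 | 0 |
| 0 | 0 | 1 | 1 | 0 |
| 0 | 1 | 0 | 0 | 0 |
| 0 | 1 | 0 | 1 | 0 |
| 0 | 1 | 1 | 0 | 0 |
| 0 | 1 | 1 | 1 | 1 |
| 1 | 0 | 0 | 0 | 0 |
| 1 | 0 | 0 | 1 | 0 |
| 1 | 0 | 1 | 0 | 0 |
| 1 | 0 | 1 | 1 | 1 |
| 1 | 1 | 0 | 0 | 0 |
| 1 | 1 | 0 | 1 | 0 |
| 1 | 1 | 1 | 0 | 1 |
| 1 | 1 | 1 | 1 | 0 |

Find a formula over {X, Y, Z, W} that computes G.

G(X, Y, Z, W) = (((((~X & ~Y) & ~Z) & ~W) | (((~X & Y) & Z) & W)) | (((X & ~Y) & Z) & W)) | (((X & Y) & Z) & ~W)

The 1-rows are (0,0,0,0), (0,1,1,1), (1,0,1,1), (1,1,1,0). Each contributes one minterm — ¬X·¬Y·¬Z·¬W; ¬X·Y·Z·W; X·¬Y·Z·W; X·Y·Z·¬W — and their disjunction is a sum-of-products form of G.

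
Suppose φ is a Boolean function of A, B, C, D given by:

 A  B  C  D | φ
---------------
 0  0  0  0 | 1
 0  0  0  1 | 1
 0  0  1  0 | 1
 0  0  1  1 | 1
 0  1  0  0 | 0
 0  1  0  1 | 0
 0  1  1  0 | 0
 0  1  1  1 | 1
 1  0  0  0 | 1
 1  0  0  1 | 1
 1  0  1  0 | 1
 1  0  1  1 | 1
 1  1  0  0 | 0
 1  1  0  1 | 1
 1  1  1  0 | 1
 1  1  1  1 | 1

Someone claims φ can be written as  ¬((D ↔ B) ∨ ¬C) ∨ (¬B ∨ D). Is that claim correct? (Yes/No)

Test each input against both φ and the formula:
  A=0, B=0, C=0, D=0: formula gives 1, φ = 1 ✓
  A=0, B=0, C=0, D=1: formula gives 1, φ = 1 ✓
  A=0, B=0, C=1, D=0: formula gives 1, φ = 1 ✓
  A=0, B=0, C=1, D=1: formula gives 1, φ = 1 ✓
  …
  A=0, B=1, C=0, D=1: formula gives 1, but φ = 0 ✗
Since they disagree at (0,1,0,1), the expression is not a correct formula for φ.

No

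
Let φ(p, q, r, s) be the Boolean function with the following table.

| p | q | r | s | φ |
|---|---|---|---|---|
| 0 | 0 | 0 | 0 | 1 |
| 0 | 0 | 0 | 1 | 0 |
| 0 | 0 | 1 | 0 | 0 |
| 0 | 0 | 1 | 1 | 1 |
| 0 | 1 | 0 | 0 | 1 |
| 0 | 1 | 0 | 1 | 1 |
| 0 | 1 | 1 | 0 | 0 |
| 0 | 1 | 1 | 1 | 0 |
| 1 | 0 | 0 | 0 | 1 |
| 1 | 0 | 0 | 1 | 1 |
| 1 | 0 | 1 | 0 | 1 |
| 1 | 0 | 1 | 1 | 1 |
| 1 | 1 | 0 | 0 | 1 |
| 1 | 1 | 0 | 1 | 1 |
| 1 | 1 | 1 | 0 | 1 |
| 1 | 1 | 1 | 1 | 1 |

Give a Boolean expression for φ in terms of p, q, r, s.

φ(p, q, r, s) = NOT ((((((NOT p AND NOT q) AND NOT r) AND s) OR (((NOT p AND NOT q) AND r) AND NOT s)) OR (((NOT p AND q) AND r) AND NOT s)) OR (((NOT p AND q) AND r) AND s))

There are just 4 zero rows: (0,0,0,1), (0,0,1,0), (0,1,1,0), (0,1,1,1). Their minterms are ¬p·¬q·¬r·s, ¬p·¬q·r·¬s, ¬p·q·r·¬s, ¬p·q·r·s; the OR of those covers precisely the 0-outputs, and negating it yields φ.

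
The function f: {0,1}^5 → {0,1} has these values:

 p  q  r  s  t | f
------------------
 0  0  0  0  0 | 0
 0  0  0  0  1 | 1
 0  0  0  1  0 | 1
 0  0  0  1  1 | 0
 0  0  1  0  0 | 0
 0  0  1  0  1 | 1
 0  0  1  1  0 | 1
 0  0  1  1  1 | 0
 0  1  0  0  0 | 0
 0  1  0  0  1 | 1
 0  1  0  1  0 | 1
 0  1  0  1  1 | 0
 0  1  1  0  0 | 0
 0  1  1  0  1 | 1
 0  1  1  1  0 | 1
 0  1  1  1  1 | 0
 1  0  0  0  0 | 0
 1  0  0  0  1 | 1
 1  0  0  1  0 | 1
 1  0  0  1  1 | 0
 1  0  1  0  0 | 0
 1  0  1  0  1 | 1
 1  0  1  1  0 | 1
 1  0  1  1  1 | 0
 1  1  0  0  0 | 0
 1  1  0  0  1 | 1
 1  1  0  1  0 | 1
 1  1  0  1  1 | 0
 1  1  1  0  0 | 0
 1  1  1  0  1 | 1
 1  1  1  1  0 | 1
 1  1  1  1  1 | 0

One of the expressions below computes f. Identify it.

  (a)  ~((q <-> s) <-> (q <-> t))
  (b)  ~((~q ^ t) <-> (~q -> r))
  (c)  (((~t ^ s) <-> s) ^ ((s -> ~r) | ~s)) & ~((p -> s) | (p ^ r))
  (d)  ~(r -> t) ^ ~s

a

(b): at (0,0,0,0,0) it gives 1, but f = 0 — eliminated.
(c): at (0,0,0,0,1) it gives 0, but f = 1 — eliminated.
(d): at (0,0,0,0,0) it gives 1, but f = 0 — eliminated.
(a) is the remaining candidate, and it agrees with f on all 32 inputs.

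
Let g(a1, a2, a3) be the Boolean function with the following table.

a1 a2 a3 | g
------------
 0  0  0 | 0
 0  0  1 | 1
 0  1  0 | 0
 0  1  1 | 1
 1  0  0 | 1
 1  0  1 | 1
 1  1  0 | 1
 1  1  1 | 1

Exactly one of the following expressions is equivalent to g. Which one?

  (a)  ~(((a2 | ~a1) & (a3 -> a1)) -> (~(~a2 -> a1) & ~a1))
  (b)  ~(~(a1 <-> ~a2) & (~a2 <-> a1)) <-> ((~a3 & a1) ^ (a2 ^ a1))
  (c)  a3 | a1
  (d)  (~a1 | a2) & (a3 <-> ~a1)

(a): at (0,0,1) it gives 0, but g = 1 — eliminated.
(b): at (0,0,1) it gives 0, but g = 1 — eliminated.
(d): at (1,0,0) it gives 0, but g = 1 — eliminated.
That leaves (c). Evaluating it on every row reproduces the table of g exactly.

c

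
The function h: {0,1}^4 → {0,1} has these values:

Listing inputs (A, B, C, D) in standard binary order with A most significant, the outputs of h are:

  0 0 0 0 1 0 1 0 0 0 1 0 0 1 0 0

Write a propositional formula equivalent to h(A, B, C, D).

The 1-rows are (0,1,0,0), (0,1,1,0), (1,0,1,0), (1,1,0,1). Each contributes one minterm — ¬A·B·¬C·¬D; ¬A·B·C·¬D; A·¬B·C·¬D; A·B·¬C·D — and their disjunction is a sum-of-products form of h.

h(A, B, C, D) = (((((not A and B) and not C) and not D) or (((not A and B) and C) and not D)) or (((A and not B) and C) and not D)) or (((A and B) and not C) and D)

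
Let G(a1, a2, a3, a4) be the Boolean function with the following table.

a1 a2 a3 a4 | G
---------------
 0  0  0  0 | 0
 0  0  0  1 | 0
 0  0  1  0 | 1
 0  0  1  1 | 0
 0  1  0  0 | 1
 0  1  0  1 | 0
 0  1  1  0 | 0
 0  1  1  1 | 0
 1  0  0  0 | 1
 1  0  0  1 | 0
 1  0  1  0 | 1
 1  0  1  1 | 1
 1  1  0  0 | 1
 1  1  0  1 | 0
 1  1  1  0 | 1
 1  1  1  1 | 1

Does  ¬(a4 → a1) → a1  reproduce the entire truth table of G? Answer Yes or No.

No

Check the formula against G row by row:
  a1=0, a2=0, a3=0, a4=0: formula gives 1, but G = 0 ✗
Since they disagree at (0,0,0,0), the expression is not a correct formula for G.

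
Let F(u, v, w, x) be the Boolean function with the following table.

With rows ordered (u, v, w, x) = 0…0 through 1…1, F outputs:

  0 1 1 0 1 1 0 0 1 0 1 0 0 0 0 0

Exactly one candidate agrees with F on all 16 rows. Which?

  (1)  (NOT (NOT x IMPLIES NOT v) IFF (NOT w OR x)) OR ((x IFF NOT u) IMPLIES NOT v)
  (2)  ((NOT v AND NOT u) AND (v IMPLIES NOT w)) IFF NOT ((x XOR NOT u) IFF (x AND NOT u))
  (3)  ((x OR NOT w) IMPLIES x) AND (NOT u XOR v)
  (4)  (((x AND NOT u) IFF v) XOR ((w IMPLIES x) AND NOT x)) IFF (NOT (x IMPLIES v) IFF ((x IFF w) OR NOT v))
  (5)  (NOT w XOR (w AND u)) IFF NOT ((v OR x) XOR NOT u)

5

(1) fails at (0,0,0,0): the formula yields 1, F is 0.
(2) fails at (0,0,0,0): the formula yields 1, F is 0.
(3) fails at (0,0,1,1): the formula yields 1, F is 0.
(4) fails at (0,0,0,0): the formula yields 1, F is 0.
That leaves (5). Evaluating it on every row reproduces the table of F exactly.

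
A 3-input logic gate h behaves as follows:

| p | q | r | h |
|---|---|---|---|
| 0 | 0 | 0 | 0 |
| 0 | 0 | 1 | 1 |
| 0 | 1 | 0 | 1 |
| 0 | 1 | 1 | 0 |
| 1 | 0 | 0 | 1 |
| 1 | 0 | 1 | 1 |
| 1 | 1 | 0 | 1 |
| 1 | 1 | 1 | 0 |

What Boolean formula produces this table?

h(p, q, r) = NOT ((((NOT p AND NOT q) AND NOT r) OR ((NOT p AND q) AND r)) OR ((p AND q) AND r))

The 0-rows are (0,0,0), (0,1,1), (1,1,1). Take each as a conjunction (¬p·¬q·¬r, ¬p·q·r, p·q·r), form their disjunction, and complement — that gives a formula that is 1 everywhere h is.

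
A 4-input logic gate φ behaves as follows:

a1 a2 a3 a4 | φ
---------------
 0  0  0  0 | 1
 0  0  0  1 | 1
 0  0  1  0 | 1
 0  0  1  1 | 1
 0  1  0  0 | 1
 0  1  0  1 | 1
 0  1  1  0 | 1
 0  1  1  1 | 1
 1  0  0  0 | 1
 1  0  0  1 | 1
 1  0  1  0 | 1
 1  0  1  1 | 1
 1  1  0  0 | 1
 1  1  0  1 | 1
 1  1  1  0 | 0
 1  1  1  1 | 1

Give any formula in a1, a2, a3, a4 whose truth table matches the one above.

φ(a1, a2, a3, a4) = (((a1 · a2) · a3) · a4')'

φ is 0 on exactly one input, (1,1,1,0), whose minterm is a1·a2·a3·¬a4. So φ is the negation of that single conjunction.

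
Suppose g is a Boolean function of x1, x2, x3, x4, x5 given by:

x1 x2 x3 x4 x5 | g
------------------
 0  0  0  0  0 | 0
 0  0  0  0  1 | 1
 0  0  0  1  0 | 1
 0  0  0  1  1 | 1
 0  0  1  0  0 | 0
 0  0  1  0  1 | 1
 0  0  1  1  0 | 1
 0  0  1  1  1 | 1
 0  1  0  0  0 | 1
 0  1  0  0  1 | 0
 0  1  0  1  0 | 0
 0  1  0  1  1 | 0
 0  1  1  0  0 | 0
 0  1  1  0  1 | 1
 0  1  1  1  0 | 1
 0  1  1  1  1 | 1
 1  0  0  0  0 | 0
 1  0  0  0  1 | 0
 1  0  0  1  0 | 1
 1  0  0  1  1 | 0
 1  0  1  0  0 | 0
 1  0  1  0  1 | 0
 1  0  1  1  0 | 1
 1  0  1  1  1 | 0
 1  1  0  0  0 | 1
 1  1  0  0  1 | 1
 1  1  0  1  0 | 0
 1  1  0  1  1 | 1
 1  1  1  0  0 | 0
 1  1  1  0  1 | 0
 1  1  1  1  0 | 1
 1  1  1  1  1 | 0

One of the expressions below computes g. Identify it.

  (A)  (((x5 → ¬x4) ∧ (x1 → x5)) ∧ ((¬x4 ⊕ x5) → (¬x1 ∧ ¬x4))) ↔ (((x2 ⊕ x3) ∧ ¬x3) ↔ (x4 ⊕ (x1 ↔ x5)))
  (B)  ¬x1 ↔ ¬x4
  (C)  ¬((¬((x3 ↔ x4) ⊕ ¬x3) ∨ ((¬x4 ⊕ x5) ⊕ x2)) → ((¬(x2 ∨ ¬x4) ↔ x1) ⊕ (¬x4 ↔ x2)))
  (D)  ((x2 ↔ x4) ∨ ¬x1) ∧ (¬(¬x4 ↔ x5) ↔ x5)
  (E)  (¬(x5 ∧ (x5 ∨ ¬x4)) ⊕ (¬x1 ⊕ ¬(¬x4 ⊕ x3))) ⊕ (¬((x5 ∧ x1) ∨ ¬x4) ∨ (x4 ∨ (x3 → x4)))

(B): at (0,0,0,0,0) it gives 1, but g = 0 — eliminated.
(C): at (0,0,0,0,1) it gives 0, but g = 1 — eliminated.
(D): at (0,0,0,0,1) it gives 0, but g = 1 — eliminated.
(E): at (0,0,0,0,0) it gives 1, but g = 0 — eliminated.
(A) is the remaining candidate, and it agrees with g on all 32 inputs.

A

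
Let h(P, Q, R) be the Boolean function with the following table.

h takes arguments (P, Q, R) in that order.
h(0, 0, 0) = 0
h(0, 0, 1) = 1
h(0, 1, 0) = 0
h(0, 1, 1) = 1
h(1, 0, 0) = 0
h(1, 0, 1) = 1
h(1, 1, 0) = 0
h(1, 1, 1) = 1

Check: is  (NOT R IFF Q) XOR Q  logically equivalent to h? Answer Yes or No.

Yes

Check the formula against h row by row:
  P=0, Q=0, R=0: formula gives 0, h = 0 ✓
  P=0, Q=0, R=1: formula gives 1, h = 1 ✓
  P=0, Q=1, R=0: formula gives 0, h = 0 ✓
  P=0, Q=1, R=1: formula gives 1, h = 1 ✓
  P=1, Q=0, R=0: formula gives 0, h = 0 ✓
  …and likewise for the remaining 3 rows.
Every row agrees, so the formula is equivalent.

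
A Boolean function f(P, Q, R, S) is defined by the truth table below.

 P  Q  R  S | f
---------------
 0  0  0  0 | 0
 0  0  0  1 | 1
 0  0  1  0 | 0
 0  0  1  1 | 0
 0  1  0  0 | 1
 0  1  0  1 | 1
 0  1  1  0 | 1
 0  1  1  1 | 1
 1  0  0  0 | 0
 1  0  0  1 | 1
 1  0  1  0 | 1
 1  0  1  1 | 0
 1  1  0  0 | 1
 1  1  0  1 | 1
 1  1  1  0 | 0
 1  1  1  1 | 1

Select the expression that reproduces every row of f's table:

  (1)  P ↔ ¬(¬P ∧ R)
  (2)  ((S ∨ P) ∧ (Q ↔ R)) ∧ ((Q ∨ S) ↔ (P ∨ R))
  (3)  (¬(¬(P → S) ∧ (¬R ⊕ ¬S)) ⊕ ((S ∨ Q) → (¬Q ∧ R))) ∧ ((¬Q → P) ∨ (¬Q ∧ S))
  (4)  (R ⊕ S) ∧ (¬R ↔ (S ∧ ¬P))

(1) fails at (0,0,0,1): the formula yields 0, f is 1.
(2) fails at (0,0,0,1): the formula yields 0, f is 1.
(4) fails at (0,0,1,0): the formula yields 1, f is 0.
(3) is the remaining candidate, and it agrees with f on all 16 inputs.

3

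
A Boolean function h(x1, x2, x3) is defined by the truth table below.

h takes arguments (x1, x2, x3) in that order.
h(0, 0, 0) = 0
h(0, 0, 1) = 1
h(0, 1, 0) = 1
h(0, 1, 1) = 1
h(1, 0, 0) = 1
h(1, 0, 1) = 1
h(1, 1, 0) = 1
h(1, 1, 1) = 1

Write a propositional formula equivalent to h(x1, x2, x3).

The output is 1 whenever at least one input is 1 — the OR of all inputs.

h(x1, x2, x3) = (x1 ∨ x2) ∨ x3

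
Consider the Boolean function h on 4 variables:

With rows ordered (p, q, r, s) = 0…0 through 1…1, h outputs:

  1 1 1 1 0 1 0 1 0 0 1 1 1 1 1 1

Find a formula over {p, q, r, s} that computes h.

The 0-rows are (0,1,0,0), (0,1,1,0), (1,0,0,0), (1,0,0,1). Take each as a conjunction (¬p·q·¬r·¬s, ¬p·q·r·¬s, p·¬q·¬r·¬s, p·¬q·¬r·s), form their disjunction, and complement — that gives a formula that is 1 everywhere h is.

h(p, q, r, s) = ¬((((((¬p ∧ q) ∧ ¬r) ∧ ¬s) ∨ (((¬p ∧ q) ∧ r) ∧ ¬s)) ∨ (((p ∧ ¬q) ∧ ¬r) ∧ ¬s)) ∨ (((p ∧ ¬q) ∧ ¬r) ∧ s))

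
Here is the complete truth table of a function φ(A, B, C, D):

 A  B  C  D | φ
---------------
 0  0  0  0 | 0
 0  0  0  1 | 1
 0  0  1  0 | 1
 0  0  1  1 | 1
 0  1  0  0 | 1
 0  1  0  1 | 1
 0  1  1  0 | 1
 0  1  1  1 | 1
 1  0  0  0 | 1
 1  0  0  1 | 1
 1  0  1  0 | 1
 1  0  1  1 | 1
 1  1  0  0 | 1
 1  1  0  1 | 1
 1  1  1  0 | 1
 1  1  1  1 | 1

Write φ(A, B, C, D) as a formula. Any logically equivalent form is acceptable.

The output is 1 whenever at least one input is 1 — the OR of all inputs.

φ(A, B, C, D) = ((A or B) or C) or D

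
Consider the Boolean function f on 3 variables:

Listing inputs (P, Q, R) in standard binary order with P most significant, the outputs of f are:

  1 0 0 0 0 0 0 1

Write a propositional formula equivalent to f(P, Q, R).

Collect the rows where f=1 — (0,0,0), (1,1,1) — and write one minterm per row: ¬P·¬Q·¬R, P·Q·R. Their union (logical OR) reproduces the table exactly.

f(P, Q, R) = ((P' · Q') · R') + ((P · Q) · R)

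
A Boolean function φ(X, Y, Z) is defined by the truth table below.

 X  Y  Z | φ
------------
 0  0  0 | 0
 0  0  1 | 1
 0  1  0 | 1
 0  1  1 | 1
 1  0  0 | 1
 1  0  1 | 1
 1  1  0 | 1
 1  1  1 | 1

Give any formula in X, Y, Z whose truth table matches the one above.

The output is 1 whenever at least one input is 1 — the OR of all inputs.

φ(X, Y, Z) = (X OR Y) OR Z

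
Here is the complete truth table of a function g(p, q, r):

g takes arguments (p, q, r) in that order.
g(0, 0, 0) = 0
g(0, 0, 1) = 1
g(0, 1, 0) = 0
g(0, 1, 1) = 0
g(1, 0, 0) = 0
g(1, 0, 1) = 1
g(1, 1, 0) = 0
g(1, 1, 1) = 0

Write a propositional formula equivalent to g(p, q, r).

The 1-rows are (0,0,1), (1,0,1). Each contributes one minterm — ¬p·¬q·r; p·¬q·r — and their disjunction is a sum-of-products form of g.

g(p, q, r) = ((NOT p AND NOT q) AND r) OR ((p AND NOT q) AND r)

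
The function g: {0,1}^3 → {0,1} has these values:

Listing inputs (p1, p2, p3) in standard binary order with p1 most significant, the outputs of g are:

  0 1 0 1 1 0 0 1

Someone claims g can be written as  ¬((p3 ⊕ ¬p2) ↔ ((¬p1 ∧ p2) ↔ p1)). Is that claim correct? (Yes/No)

Evaluate ¬((p3 ⊕ ¬p2) ↔ ((¬p1 ∧ p2) ↔ p1)) on each row and compare to g:
  p1=0, p2=0, p3=0: formula gives 0, g = 0 ✓
  p1=0, p2=0, p3=1: formula gives 1, g = 1 ✓
  p1=0, p2=1, p3=0: formula gives 0, g = 0 ✓
  p1=0, p2=1, p3=1: formula gives 1, g = 1 ✓
  p1=1, p2=0, p3=0: formula gives 1, g = 1 ✓
  … (the remaining 3 rows also agree.)
All 8 rows match — the expression computes g exactly.

Yes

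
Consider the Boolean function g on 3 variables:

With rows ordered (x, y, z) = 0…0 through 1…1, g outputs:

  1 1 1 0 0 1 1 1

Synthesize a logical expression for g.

g(x, y, z) = NOT (((NOT x AND y) AND z) OR ((x AND NOT y) AND NOT z))

g is 0 on only 2 rows — (0,1,1), (1,0,0). Writing each as a minterm (¬x·y·z, x·¬y·¬z) and OR-ing them characterizes exactly where g=0, so g is the negation of that disjunction.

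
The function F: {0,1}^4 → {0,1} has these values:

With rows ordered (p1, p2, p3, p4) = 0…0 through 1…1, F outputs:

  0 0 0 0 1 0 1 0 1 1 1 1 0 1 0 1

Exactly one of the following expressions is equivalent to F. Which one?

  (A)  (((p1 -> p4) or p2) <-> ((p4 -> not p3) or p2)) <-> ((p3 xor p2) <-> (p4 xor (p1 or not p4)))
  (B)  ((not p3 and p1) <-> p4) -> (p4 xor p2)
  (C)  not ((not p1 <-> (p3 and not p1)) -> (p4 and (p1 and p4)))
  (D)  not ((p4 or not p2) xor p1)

(A) fails at (0,0,1,0): the formula yields 1, F is 0.
(B) fails at (0,0,0,1): the formula yields 1, F is 0.
(C) fails at (0,0,1,0): the formula yields 1, F is 0.
That leaves (D). Evaluating it on every row reproduces the table of F exactly.

D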